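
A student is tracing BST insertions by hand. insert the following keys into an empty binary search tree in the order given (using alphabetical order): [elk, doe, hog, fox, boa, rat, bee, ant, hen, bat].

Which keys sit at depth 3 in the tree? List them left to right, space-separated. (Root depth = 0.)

bee hen

Resulting structure (node: left, right):
  elk: L=doe, R=hog
  doe: L=boa, R=–
  hog: L=fox, R=rat
  fox: L=–, R=hen
  boa: L=bee, R=–
  rat: L=–, R=–
  bee: L=ant, R=–
  ant: L=–, R=bat
  hen: L=–, R=–
  bat: L=–, R=–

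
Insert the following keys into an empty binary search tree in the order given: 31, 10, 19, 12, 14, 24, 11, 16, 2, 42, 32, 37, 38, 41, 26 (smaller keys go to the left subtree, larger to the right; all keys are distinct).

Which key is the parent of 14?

31: root
10: left child of 31 (depth 1)
19: right child of 10 (depth 2)
12: left child of 19 (depth 3)
14: right child of 12 (depth 4)
24: right child of 19 (depth 3)
11: left child of 12 (depth 4)
16: right child of 14 (depth 5)
2: left child of 10 (depth 2)
42: right child of 31 (depth 1)
32: left child of 42 (depth 2)
37: right child of 32 (depth 3)
38: right child of 37 (depth 4)
41: right child of 38 (depth 5)
26: right child of 24 (depth 4)

12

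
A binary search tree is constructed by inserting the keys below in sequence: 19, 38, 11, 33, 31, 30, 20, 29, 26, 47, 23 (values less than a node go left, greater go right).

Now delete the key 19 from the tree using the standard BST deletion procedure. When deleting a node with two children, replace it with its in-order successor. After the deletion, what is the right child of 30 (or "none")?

19: root
38: right child of 19 (depth 1)
11: left child of 19 (depth 1)
33: left child of 38 (depth 2)
31: left child of 33 (depth 3)
30: left child of 31 (depth 4)
20: left child of 30 (depth 5)
29: right child of 20 (depth 6)
26: left child of 29 (depth 7)
47: right child of 38 (depth 2)
23: left child of 26 (depth 8)

Delete 19 (two children — replace with in-order successor).
After deletion, 30's right child: none.

none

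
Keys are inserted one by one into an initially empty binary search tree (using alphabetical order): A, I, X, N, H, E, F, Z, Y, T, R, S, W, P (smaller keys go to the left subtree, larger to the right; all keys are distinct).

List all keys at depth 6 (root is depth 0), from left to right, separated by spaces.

P S

Insert A: tree is empty, so A becomes the root.
Insert I: I > A → go right. Place as right child of A.
Insert X: X > A → go right; X > I → go right. Place as right child of I.
Insert N: N > A → go right; N > I → go right; N < X → go left. Place as left child of X.
Insert H: H > A → go right; H < I → go left. Place as left child of I.
Insert E: E > A → go right; E < I → go left; E < H → go left. Place as left child of H.
Insert F: F > A → go right; F < I → go left; F < H → go left; F > E → go right. Place as right child of E.
Insert Z: Z > A → go right; Z > I → go right; Z > X → go right. Place as right child of X.
Insert Y: Y > A → go right; Y > I → go right; Y > X → go right; Y < Z → go left. Place as left child of Z.
Insert T: T > A → go right; T > I → go right; T < X → go left; T > N → go right. Place as right child of N.
Insert R: R > A → go right; R > I → go right; R < X → go left; R > N → go right; R < T → go left. Place as left child of T.
Insert S: S > A → go right; S > I → go right; S < X → go left; S > N → go right; S < T → go left; S > R → go right. Place as right child of R.
Insert W: W > A → go right; W > I → go right; W < X → go left; W > N → go right; W > T → go right. Place as right child of T.
Insert P: P > A → go right; P > I → go right; P < X → go left; P > N → go right; P < T → go left; P < R → go left. Place as left child of R.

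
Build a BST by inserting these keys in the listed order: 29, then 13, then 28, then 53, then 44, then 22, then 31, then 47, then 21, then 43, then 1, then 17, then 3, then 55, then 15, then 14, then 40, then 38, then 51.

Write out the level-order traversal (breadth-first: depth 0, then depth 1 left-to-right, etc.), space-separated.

29 13 53 1 28 44 55 3 22 31 47 21 43 51 17 40 15 38 14

Insert 29: tree is empty, so 29 becomes the root.
Insert 13: 13 < 29 → go left. Place as left child of 29.
Insert 28: 28 < 29 → go left; 28 > 13 → go right. Place as right child of 13.
Insert 53: 53 > 29 → go right. Place as right child of 29.
Insert 44: 44 > 29 → go right; 44 < 53 → go left. Place as left child of 53.
Insert 22: 22 < 29 → go left; 22 > 13 → go right; 22 < 28 → go left. Place as left child of 28.
Insert 31: 31 > 29 → go right; 31 < 53 → go left; 31 < 44 → go left. Place as left child of 44.
Insert 47: 47 > 29 → go right; 47 < 53 → go left; 47 > 44 → go right. Place as right child of 44.
Insert 21: 21 < 29 → go left; 21 > 13 → go right; 21 < 28 → go left; 21 < 22 → go left. Place as left child of 22.
Insert 43: 43 > 29 → go right; 43 < 53 → go left; 43 < 44 → go left; 43 > 31 → go right. Place as right child of 31.
Insert 1: 1 < 29 → go left; 1 < 13 → go left. Place as left child of 13.
Insert 17: 17 < 29 → go left; 17 > 13 → go right; 17 < 28 → go left; 17 < 22 → go left; 17 < 21 → go left. Place as left child of 21.
Insert 3: 3 < 29 → go left; 3 < 13 → go left; 3 > 1 → go right. Place as right child of 1.
Insert 55: 55 > 29 → go right; 55 > 53 → go right. Place as right child of 53.
Insert 15: 15 < 29 → go left; 15 > 13 → go right; 15 < 28 → go left; 15 < 22 → go left; 15 < 21 → go left; 15 < 17 → go left. Place as left child of 17.
Insert 14: 14 < 29 → go left; 14 > 13 → go right; 14 < 28 → go left; 14 < 22 → go left; 14 < 21 → go left; 14 < 17 → go left; 14 < 15 → go left. Place as left child of 15.
Insert 40: 40 > 29 → go right; 40 < 53 → go left; 40 < 44 → go left; 40 > 31 → go right; 40 < 43 → go left. Place as left child of 43.
Insert 38: 38 > 29 → go right; 38 < 53 → go left; 38 < 44 → go left; 38 > 31 → go right; 38 < 43 → go left; 38 < 40 → go left. Place as left child of 40.
Insert 51: 51 > 29 → go right; 51 < 53 → go left; 51 > 44 → go right; 51 > 47 → go right. Place as right child of 47.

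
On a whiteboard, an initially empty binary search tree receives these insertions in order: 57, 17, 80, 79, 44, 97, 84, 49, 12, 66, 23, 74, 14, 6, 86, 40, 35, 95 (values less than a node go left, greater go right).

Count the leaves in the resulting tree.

6

57: root
17: left child of 57 (depth 1)
80: right child of 57 (depth 1)
79: left child of 80 (depth 2)
44: right child of 17 (depth 2)
97: right child of 80 (depth 2)
84: left child of 97 (depth 3)
49: right child of 44 (depth 3)
12: left child of 17 (depth 2)
66: left child of 79 (depth 3)
23: left child of 44 (depth 3)
74: right child of 66 (depth 4)
14: right child of 12 (depth 3)
6: left child of 12 (depth 3)
86: right child of 84 (depth 4)
40: right child of 23 (depth 4)
35: left child of 40 (depth 5)
95: right child of 86 (depth 5)

Leaves: 6, 14, 35, 49, 74, 95 — 6 in total.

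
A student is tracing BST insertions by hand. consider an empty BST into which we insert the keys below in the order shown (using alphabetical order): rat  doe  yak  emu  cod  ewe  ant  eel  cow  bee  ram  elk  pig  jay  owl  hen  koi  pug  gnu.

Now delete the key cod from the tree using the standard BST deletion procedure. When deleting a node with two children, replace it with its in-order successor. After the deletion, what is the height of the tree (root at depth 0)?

8

rat: root
doe: left child of rat (depth 1)
yak: right child of rat (depth 1)
emu: right child of doe (depth 2)
cod: left child of doe (depth 2)
ewe: right child of emu (depth 3)
ant: left child of cod (depth 3)
eel: left child of emu (depth 3)
cow: right child of cod (depth 3)
bee: right child of ant (depth 4)
ram: right child of ewe (depth 4)
elk: right child of eel (depth 4)
pig: left child of ram (depth 5)
jay: left child of pig (depth 6)
owl: right child of jay (depth 7)
hen: left child of jay (depth 7)
koi: left child of owl (depth 8)
pug: right child of pig (depth 6)
gnu: left child of hen (depth 8)

Delete cod (two children — replace with in-order successor).
After deletion, deepest node is koi at depth 8.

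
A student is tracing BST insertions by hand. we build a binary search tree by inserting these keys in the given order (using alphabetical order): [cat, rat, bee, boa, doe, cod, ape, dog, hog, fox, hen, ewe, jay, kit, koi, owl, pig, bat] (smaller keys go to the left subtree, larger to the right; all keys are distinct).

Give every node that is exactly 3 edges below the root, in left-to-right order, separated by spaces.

cat: root
rat: right child of cat (depth 1)
bee: left child of cat (depth 1)
boa: right child of bee (depth 2)
doe: left child of rat (depth 2)
cod: left child of doe (depth 3)
ape: left child of bee (depth 2)
dog: right child of doe (depth 3)
hog: right child of dog (depth 4)
fox: left child of hog (depth 5)
hen: right child of fox (depth 6)
ewe: left child of fox (depth 6)
jay: right child of hog (depth 5)
kit: right child of jay (depth 6)
koi: right child of kit (depth 7)
owl: right child of koi (depth 8)
pig: right child of owl (depth 9)
bat: right child of ape (depth 3)

bat cod dog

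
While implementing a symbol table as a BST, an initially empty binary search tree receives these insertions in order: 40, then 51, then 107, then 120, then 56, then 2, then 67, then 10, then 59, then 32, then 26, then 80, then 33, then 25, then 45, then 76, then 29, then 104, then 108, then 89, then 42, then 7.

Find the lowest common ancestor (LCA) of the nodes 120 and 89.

Insert 40: tree is empty, so 40 becomes the root.
Insert 51: 51 > 40 → go right. Place as right child of 40.
Insert 107: 107 > 40 → go right; 107 > 51 → go right. Place as right child of 51.
Insert 120: 120 > 40 → go right; 120 > 51 → go right; 120 > 107 → go right. Place as right child of 107.
Insert 56: 56 > 40 → go right; 56 > 51 → go right; 56 < 107 → go left. Place as left child of 107.
Insert 2: 2 < 40 → go left. Place as left child of 40.
Insert 67: 67 > 40 → go right; 67 > 51 → go right; 67 < 107 → go left; 67 > 56 → go right. Place as right child of 56.
Insert 10: 10 < 40 → go left; 10 > 2 → go right. Place as right child of 2.
Insert 59: 59 > 40 → go right; 59 > 51 → go right; 59 < 107 → go left; 59 > 56 → go right; 59 < 67 → go left. Place as left child of 67.
Insert 32: 32 < 40 → go left; 32 > 2 → go right; 32 > 10 → go right. Place as right child of 10.
Insert 26: 26 < 40 → go left; 26 > 2 → go right; 26 > 10 → go right; 26 < 32 → go left. Place as left child of 32.
Insert 80: 80 > 40 → go right; 80 > 51 → go right; 80 < 107 → go left; 80 > 56 → go right; 80 > 67 → go right. Place as right child of 67.
Insert 33: 33 < 40 → go left; 33 > 2 → go right; 33 > 10 → go right; 33 > 32 → go right. Place as right child of 32.
Insert 25: 25 < 40 → go left; 25 > 2 → go right; 25 > 10 → go right; 25 < 32 → go left; 25 < 26 → go left. Place as left child of 26.
Insert 45: 45 > 40 → go right; 45 < 51 → go left. Place as left child of 51.
Insert 76: 76 > 40 → go right; 76 > 51 → go right; 76 < 107 → go left; 76 > 56 → go right; 76 > 67 → go right; 76 < 80 → go left. Place as left child of 80.
Insert 29: 29 < 40 → go left; 29 > 2 → go right; 29 > 10 → go right; 29 < 32 → go left; 29 > 26 → go right. Place as right child of 26.
Insert 104: 104 > 40 → go right; 104 > 51 → go right; 104 < 107 → go left; 104 > 56 → go right; 104 > 67 → go right; 104 > 80 → go right. Place as right child of 80.
Insert 108: 108 > 40 → go right; 108 > 51 → go right; 108 > 107 → go right; 108 < 120 → go left. Place as left child of 120.
Insert 89: 89 > 40 → go right; 89 > 51 → go right; 89 < 107 → go left; 89 > 56 → go right; 89 > 67 → go right; 89 > 80 → go right; 89 < 104 → go left. Place as left child of 104.
Insert 42: 42 > 40 → go right; 42 < 51 → go left; 42 < 45 → go left. Place as left child of 45.
Insert 7: 7 < 40 → go left; 7 > 2 → go right; 7 < 10 → go left. Place as left child of 10.

Path to 120: 40 → 51 → 107 → 120
Path to 89: 40 → 51 → 107 → 56 → 67 → 80 → 104 → 89
The paths share a prefix ending at 107, then split left and right.

107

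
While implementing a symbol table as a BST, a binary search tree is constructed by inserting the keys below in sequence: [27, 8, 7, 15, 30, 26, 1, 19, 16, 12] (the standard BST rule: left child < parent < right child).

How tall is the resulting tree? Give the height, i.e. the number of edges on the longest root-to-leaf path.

Insert 27: tree is empty, so 27 becomes the root.
Insert 8: 8 < 27 → go left. Place as left child of 27.
Insert 7: 7 < 27 → go left; 7 < 8 → go left. Place as left child of 8.
Insert 15: 15 < 27 → go left; 15 > 8 → go right. Place as right child of 8.
Insert 30: 30 > 27 → go right. Place as right child of 27.
Insert 26: 26 < 27 → go left; 26 > 8 → go right; 26 > 15 → go right. Place as right child of 15.
Insert 1: 1 < 27 → go left; 1 < 8 → go left; 1 < 7 → go left. Place as left child of 7.
Insert 19: 19 < 27 → go left; 19 > 8 → go right; 19 > 15 → go right; 19 < 26 → go left. Place as left child of 26.
Insert 16: 16 < 27 → go left; 16 > 8 → go right; 16 > 15 → go right; 16 < 26 → go left; 16 < 19 → go left. Place as left child of 19.
Insert 12: 12 < 27 → go left; 12 > 8 → go right; 12 < 15 → go left. Place as left child of 15.

The deepest node is 16 at depth 5.

5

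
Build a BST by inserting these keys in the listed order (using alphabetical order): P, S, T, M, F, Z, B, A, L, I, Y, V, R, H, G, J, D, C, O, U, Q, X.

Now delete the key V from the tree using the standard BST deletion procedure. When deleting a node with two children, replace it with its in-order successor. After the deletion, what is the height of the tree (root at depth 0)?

6

Insert P: tree is empty, so P becomes the root.
Insert S: S > P → go right. Place as right child of P.
Insert T: T > P → go right; T > S → go right. Place as right child of S.
Insert M: M < P → go left. Place as left child of P.
Insert F: F < P → go left; F < M → go left. Place as left child of M.
Insert Z: Z > P → go right; Z > S → go right; Z > T → go right. Place as right child of T.
Insert B: B < P → go left; B < M → go left; B < F → go left. Place as left child of F.
Insert A: A < P → go left; A < M → go left; A < F → go left; A < B → go left. Place as left child of B.
Insert L: L < P → go left; L < M → go left; L > F → go right. Place as right child of F.
Insert I: I < P → go left; I < M → go left; I > F → go right; I < L → go left. Place as left child of L.
Insert Y: Y > P → go right; Y > S → go right; Y > T → go right; Y < Z → go left. Place as left child of Z.
Insert V: V > P → go right; V > S → go right; V > T → go right; V < Z → go left; V < Y → go left. Place as left child of Y.
Insert R: R > P → go right; R < S → go left. Place as left child of S.
Insert H: H < P → go left; H < M → go left; H > F → go right; H < L → go left; H < I → go left. Place as left child of I.
Insert G: G < P → go left; G < M → go left; G > F → go right; G < L → go left; G < I → go left; G < H → go left. Place as left child of H.
Insert J: J < P → go left; J < M → go left; J > F → go right; J < L → go left; J > I → go right. Place as right child of I.
Insert D: D < P → go left; D < M → go left; D < F → go left; D > B → go right. Place as right child of B.
Insert C: C < P → go left; C < M → go left; C < F → go left; C > B → go right; C < D → go left. Place as left child of D.
Insert O: O < P → go left; O > M → go right. Place as right child of M.
Insert U: U > P → go right; U > S → go right; U > T → go right; U < Z → go left; U < Y → go left; U < V → go left. Place as left child of V.
Insert Q: Q > P → go right; Q < S → go left; Q < R → go left. Place as left child of R.
Insert X: X > P → go right; X > S → go right; X > T → go right; X < Z → go left; X < Y → go left; X > V → go right. Place as right child of V.

Delete V (two children — replace with in-order successor).
After deletion, deepest node is G at depth 6.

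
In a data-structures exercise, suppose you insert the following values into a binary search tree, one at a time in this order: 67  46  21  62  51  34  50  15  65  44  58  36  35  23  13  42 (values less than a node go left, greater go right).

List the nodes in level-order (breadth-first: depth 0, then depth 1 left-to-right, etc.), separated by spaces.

67: root
46: left child of 67 (depth 1)
21: left child of 46 (depth 2)
62: right child of 46 (depth 2)
51: left child of 62 (depth 3)
34: right child of 21 (depth 3)
50: left child of 51 (depth 4)
15: left child of 21 (depth 3)
65: right child of 62 (depth 3)
44: right child of 34 (depth 4)
58: right child of 51 (depth 4)
36: left child of 44 (depth 5)
35: left child of 36 (depth 6)
23: left child of 34 (depth 4)
13: left child of 15 (depth 4)
42: right child of 36 (depth 6)

67 46 21 62 15 34 51 65 13 23 44 50 58 36 35 42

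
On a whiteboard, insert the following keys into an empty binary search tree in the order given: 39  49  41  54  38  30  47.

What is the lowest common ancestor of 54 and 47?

Resulting structure (node: left, right):
  39: L=38, R=49
  49: L=41, R=54
  41: L=–, R=47
  54: L=–, R=–
  38: L=30, R=–
  30: L=–, R=–
  47: L=–, R=–

Path to 54: 39 → 49 → 54
Path to 47: 39 → 49 → 41 → 47
The paths share a prefix ending at 49, then split left and right.

49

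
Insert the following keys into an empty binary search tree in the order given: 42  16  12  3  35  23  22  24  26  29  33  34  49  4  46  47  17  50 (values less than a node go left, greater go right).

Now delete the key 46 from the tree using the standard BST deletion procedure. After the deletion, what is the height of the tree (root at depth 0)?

8

Resulting structure (node: left, right):
  42: L=16, R=49
  16: L=12, R=35
  12: L=3, R=–
  3: L=–, R=4
  35: L=23, R=–
  23: L=22, R=24
  22: L=17, R=–
  24: L=–, R=26
  26: L=–, R=29
  29: L=–, R=33
  33: L=–, R=34
  34: L=–, R=–
  49: L=46, R=50
  4: L=–, R=–
  46: L=–, R=47
  47: L=–, R=–
  17: L=–, R=–
  50: L=–, R=–

Delete 46 (at most one child — splice it out).
After deletion, deepest node is 34 at depth 8.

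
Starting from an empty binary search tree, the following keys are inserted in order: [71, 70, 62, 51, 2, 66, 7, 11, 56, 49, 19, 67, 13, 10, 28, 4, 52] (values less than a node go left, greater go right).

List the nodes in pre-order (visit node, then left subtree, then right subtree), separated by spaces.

71 70 62 51 2 7 4 11 10 49 19 13 28 56 52 66 67

71: root
70: left child of 71 (depth 1)
62: left child of 70 (depth 2)
51: left child of 62 (depth 3)
2: left child of 51 (depth 4)
66: right child of 62 (depth 3)
7: right child of 2 (depth 5)
11: right child of 7 (depth 6)
56: right child of 51 (depth 4)
49: right child of 11 (depth 7)
19: left child of 49 (depth 8)
67: right child of 66 (depth 4)
13: left child of 19 (depth 9)
10: left child of 11 (depth 7)
28: right child of 19 (depth 9)
4: left child of 7 (depth 6)
52: left child of 56 (depth 5)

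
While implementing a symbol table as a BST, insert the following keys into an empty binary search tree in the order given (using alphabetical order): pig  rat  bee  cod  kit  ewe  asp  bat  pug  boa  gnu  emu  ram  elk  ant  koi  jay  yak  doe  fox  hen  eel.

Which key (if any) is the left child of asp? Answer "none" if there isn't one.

ant

Insert pig: tree is empty, so pig becomes the root.
Insert rat: rat > pig → go right. Place as right child of pig.
Insert bee: bee < pig → go left. Place as left child of pig.
Insert cod: cod < pig → go left; cod > bee → go right. Place as right child of bee.
Insert kit: kit < pig → go left; kit > bee → go right; kit > cod → go right. Place as right child of cod.
Insert ewe: ewe < pig → go left; ewe > bee → go right; ewe > cod → go right; ewe < kit → go left. Place as left child of kit.
Insert asp: asp < pig → go left; asp < bee → go left. Place as left child of bee.
Insert bat: bat < pig → go left; bat < bee → go left; bat > asp → go right. Place as right child of asp.
Insert pug: pug > pig → go right; pug < rat → go left. Place as left child of rat.
Insert boa: boa < pig → go left; boa > bee → go right; boa < cod → go left. Place as left child of cod.
Insert gnu: gnu < pig → go left; gnu > bee → go right; gnu > cod → go right; gnu < kit → go left; gnu > ewe → go right. Place as right child of ewe.
Insert emu: emu < pig → go left; emu > bee → go right; emu > cod → go right; emu < kit → go left; emu < ewe → go left. Place as left child of ewe.
Insert ram: ram > pig → go right; ram < rat → go left; ram > pug → go right. Place as right child of pug.
Insert elk: elk < pig → go left; elk > bee → go right; elk > cod → go right; elk < kit → go left; elk < ewe → go left; elk < emu → go left. Place as left child of emu.
Insert ant: ant < pig → go left; ant < bee → go left; ant < asp → go left. Place as left child of asp.
Insert koi: koi < pig → go left; koi > bee → go right; koi > cod → go right; koi > kit → go right. Place as right child of kit.
Insert jay: jay < pig → go left; jay > bee → go right; jay > cod → go right; jay < kit → go left; jay > ewe → go right; jay > gnu → go right. Place as right child of gnu.
Insert yak: yak > pig → go right; yak > rat → go right. Place as right child of rat.
Insert doe: doe < pig → go left; doe > bee → go right; doe > cod → go right; doe < kit → go left; doe < ewe → go left; doe < emu → go left; doe < elk → go left. Place as left child of elk.
Insert fox: fox < pig → go left; fox > bee → go right; fox > cod → go right; fox < kit → go left; fox > ewe → go right; fox < gnu → go left. Place as left child of gnu.
Insert hen: hen < pig → go left; hen > bee → go right; hen > cod → go right; hen < kit → go left; hen > ewe → go right; hen > gnu → go right; hen < jay → go left. Place as left child of jay.
Insert eel: eel < pig → go left; eel > bee → go right; eel > cod → go right; eel < kit → go left; eel < ewe → go left; eel < emu → go left; eel < elk → go left; eel > doe → go right. Place as right child of doe.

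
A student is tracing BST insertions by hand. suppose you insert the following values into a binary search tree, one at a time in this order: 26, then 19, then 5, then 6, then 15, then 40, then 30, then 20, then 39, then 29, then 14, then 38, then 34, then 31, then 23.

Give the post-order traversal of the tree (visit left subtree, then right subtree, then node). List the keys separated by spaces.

Resulting structure (node: left, right):
  26: L=19, R=40
  19: L=5, R=20
  5: L=–, R=6
  6: L=–, R=15
  15: L=14, R=–
  40: L=30, R=–
  30: L=29, R=39
  20: L=–, R=23
  39: L=38, R=–
  29: L=–, R=–
  14: L=–, R=–
  38: L=34, R=–
  34: L=31, R=–
  31: L=–, R=–
  23: L=–, R=–

14 15 6 5 23 20 19 29 31 34 38 39 30 40 26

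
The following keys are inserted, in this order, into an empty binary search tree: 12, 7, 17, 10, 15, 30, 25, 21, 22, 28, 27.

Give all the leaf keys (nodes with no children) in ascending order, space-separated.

12: root
7: left child of 12 (depth 1)
17: right child of 12 (depth 1)
10: right child of 7 (depth 2)
15: left child of 17 (depth 2)
30: right child of 17 (depth 2)
25: left child of 30 (depth 3)
21: left child of 25 (depth 4)
22: right child of 21 (depth 5)
28: right child of 25 (depth 4)
27: left child of 28 (depth 5)

10 15 22 27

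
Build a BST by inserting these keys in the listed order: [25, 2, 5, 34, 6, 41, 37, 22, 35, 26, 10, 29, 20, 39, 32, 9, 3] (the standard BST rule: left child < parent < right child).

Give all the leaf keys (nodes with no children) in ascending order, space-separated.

3 9 20 32 35 39

Resulting structure (node: left, right):
  25: L=2, R=34
  2: L=–, R=5
  5: L=3, R=6
  34: L=26, R=41
  6: L=–, R=22
  41: L=37, R=–
  37: L=35, R=39
  22: L=10, R=–
  35: L=–, R=–
  26: L=–, R=29
  10: L=9, R=20
  29: L=–, R=32
  20: L=–, R=–
  39: L=–, R=–
  32: L=–, R=–
  9: L=–, R=–
  3: L=–, R=–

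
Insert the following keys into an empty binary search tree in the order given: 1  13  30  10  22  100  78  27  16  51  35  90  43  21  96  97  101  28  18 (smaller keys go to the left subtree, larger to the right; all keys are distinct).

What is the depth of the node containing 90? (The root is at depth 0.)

5

1: root
13: right child of 1 (depth 1)
30: right child of 13 (depth 2)
10: left child of 13 (depth 2)
22: left child of 30 (depth 3)
100: right child of 30 (depth 3)
78: left child of 100 (depth 4)
27: right child of 22 (depth 4)
16: left child of 22 (depth 4)
51: left child of 78 (depth 5)
35: left child of 51 (depth 6)
90: right child of 78 (depth 5)
43: right child of 35 (depth 7)
21: right child of 16 (depth 5)
96: right child of 90 (depth 6)
97: right child of 96 (depth 7)
101: right child of 100 (depth 4)
28: right child of 27 (depth 5)
18: left child of 21 (depth 6)

Path to 90: 1 → 13 → 30 → 100 → 78 → 90, which is 5 edges.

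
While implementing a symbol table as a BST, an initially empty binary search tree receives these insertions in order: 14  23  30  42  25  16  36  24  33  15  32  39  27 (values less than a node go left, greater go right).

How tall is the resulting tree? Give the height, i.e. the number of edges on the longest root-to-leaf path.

6

14: root
23: right child of 14 (depth 1)
30: right child of 23 (depth 2)
42: right child of 30 (depth 3)
25: left child of 30 (depth 3)
16: left child of 23 (depth 2)
36: left child of 42 (depth 4)
24: left child of 25 (depth 4)
33: left child of 36 (depth 5)
15: left child of 16 (depth 3)
32: left child of 33 (depth 6)
39: right child of 36 (depth 5)
27: right child of 25 (depth 4)

The deepest node is 32 at depth 6.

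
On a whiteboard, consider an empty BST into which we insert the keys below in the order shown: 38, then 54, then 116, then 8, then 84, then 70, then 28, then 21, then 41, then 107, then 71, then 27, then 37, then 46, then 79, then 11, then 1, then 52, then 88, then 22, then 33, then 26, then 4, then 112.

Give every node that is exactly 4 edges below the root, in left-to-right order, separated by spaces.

11 27 33 52 70 107

38: root
54: right child of 38 (depth 1)
116: right child of 54 (depth 2)
8: left child of 38 (depth 1)
84: left child of 116 (depth 3)
70: left child of 84 (depth 4)
28: right child of 8 (depth 2)
21: left child of 28 (depth 3)
41: left child of 54 (depth 2)
107: right child of 84 (depth 4)
71: right child of 70 (depth 5)
27: right child of 21 (depth 4)
37: right child of 28 (depth 3)
46: right child of 41 (depth 3)
79: right child of 71 (depth 6)
11: left child of 21 (depth 4)
1: left child of 8 (depth 2)
52: right child of 46 (depth 4)
88: left child of 107 (depth 5)
22: left child of 27 (depth 5)
33: left child of 37 (depth 4)
26: right child of 22 (depth 6)
4: right child of 1 (depth 3)
112: right child of 107 (depth 5)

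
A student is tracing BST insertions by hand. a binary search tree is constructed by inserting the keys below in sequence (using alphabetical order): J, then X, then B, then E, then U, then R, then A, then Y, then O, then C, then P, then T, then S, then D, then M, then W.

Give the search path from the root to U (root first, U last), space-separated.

Insert J: tree is empty, so J becomes the root.
Insert X: X > J → go right. Place as right child of J.
Insert B: B < J → go left. Place as left child of J.
Insert E: E < J → go left; E > B → go right. Place as right child of B.
Insert U: U > J → go right; U < X → go left. Place as left child of X.
Insert R: R > J → go right; R < X → go left; R < U → go left. Place as left child of U.
Insert A: A < J → go left; A < B → go left. Place as left child of B.
Insert Y: Y > J → go right; Y > X → go right. Place as right child of X.
Insert O: O > J → go right; O < X → go left; O < U → go left; O < R → go left. Place as left child of R.
Insert C: C < J → go left; C > B → go right; C < E → go left. Place as left child of E.
Insert P: P > J → go right; P < X → go left; P < U → go left; P < R → go left; P > O → go right. Place as right child of O.
Insert T: T > J → go right; T < X → go left; T < U → go left; T > R → go right. Place as right child of R.
Insert S: S > J → go right; S < X → go left; S < U → go left; S > R → go right; S < T → go left. Place as left child of T.
Insert D: D < J → go left; D > B → go right; D < E → go left; D > C → go right. Place as right child of C.
Insert M: M > J → go right; M < X → go left; M < U → go left; M < R → go left; M < O → go left. Place as left child of O.
Insert W: W > J → go right; W < X → go left; W > U → go right. Place as right child of U.

J X U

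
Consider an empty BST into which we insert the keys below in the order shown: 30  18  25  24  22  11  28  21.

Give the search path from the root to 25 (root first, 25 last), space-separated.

30 18 25

Resulting structure (node: left, right):
  30: L=18, R=–
  18: L=11, R=25
  25: L=24, R=28
  24: L=22, R=–
  22: L=21, R=–
  11: L=–, R=–
  28: L=–, R=–
  21: L=–, R=–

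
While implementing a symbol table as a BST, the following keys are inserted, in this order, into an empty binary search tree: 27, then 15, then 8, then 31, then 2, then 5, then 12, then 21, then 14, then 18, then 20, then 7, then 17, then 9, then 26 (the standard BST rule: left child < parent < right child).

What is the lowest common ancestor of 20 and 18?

27: root
15: left child of 27 (depth 1)
8: left child of 15 (depth 2)
31: right child of 27 (depth 1)
2: left child of 8 (depth 3)
5: right child of 2 (depth 4)
12: right child of 8 (depth 3)
21: right child of 15 (depth 2)
14: right child of 12 (depth 4)
18: left child of 21 (depth 3)
20: right child of 18 (depth 4)
7: right child of 5 (depth 5)
17: left child of 18 (depth 4)
9: left child of 12 (depth 4)
26: right child of 21 (depth 3)

Path to 20: 27 → 15 → 21 → 18 → 20
Path to 18: 27 → 15 → 21 → 18
18 lies on both paths and is an ancestor of the other node.

18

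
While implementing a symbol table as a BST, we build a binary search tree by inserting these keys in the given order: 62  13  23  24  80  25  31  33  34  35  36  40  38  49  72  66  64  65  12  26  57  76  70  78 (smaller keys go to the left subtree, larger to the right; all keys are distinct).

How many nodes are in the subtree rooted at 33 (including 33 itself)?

8

Insert 62: tree is empty, so 62 becomes the root.
Insert 13: 13 < 62 → go left. Place as left child of 62.
Insert 23: 23 < 62 → go left; 23 > 13 → go right. Place as right child of 13.
Insert 24: 24 < 62 → go left; 24 > 13 → go right; 24 > 23 → go right. Place as right child of 23.
Insert 80: 80 > 62 → go right. Place as right child of 62.
Insert 25: 25 < 62 → go left; 25 > 13 → go right; 25 > 23 → go right; 25 > 24 → go right. Place as right child of 24.
Insert 31: 31 < 62 → go left; 31 > 13 → go right; 31 > 23 → go right; 31 > 24 → go right; 31 > 25 → go right. Place as right child of 25.
Insert 33: 33 < 62 → go left; 33 > 13 → go right; 33 > 23 → go right; 33 > 24 → go right; 33 > 25 → go right; 33 > 31 → go right. Place as right child of 31.
Insert 34: 34 < 62 → go left; 34 > 13 → go right; 34 > 23 → go right; 34 > 24 → go right; 34 > 25 → go right; 34 > 31 → go right; 34 > 33 → go right. Place as right child of 33.
Insert 35: 35 < 62 → go left; 35 > 13 → go right; 35 > 23 → go right; 35 > 24 → go right; 35 > 25 → go right; 35 > 31 → go right; 35 > 33 → go right; 35 > 34 → go right. Place as right child of 34.
Insert 36: 36 < 62 → go left; 36 > 13 → go right; 36 > 23 → go right; 36 > 24 → go right; 36 > 25 → go right; 36 > 31 → go right; 36 > 33 → go right; 36 > 34 → go right; 36 > 35 → go right. Place as right child of 35.
Insert 40: 40 < 62 → go left; 40 > 13 → go right; 40 > 23 → go right; 40 > 24 → go right; 40 > 25 → go right; 40 > 31 → go right; 40 > 33 → go right; 40 > 34 → go right; 40 > 35 → go right; 40 > 36 → go right. Place as right child of 36.
Insert 38: 38 < 62 → go left; 38 > 13 → go right; 38 > 23 → go right; 38 > 24 → go right; 38 > 25 → go right; 38 > 31 → go right; 38 > 33 → go right; 38 > 34 → go right; 38 > 35 → go right; 38 > 36 → go right; 38 < 40 → go left. Place as left child of 40.
Insert 49: 49 < 62 → go left; 49 > 13 → go right; 49 > 23 → go right; 49 > 24 → go right; 49 > 25 → go right; 49 > 31 → go right; 49 > 33 → go right; 49 > 34 → go right; 49 > 35 → go right; 49 > 36 → go right; 49 > 40 → go right. Place as right child of 40.
Insert 72: 72 > 62 → go right; 72 < 80 → go left. Place as left child of 80.
Insert 66: 66 > 62 → go right; 66 < 80 → go left; 66 < 72 → go left. Place as left child of 72.
Insert 64: 64 > 62 → go right; 64 < 80 → go left; 64 < 72 → go left; 64 < 66 → go left. Place as left child of 66.
Insert 65: 65 > 62 → go right; 65 < 80 → go left; 65 < 72 → go left; 65 < 66 → go left; 65 > 64 → go right. Place as right child of 64.
Insert 12: 12 < 62 → go left; 12 < 13 → go left. Place as left child of 13.
Insert 26: 26 < 62 → go left; 26 > 13 → go right; 26 > 23 → go right; 26 > 24 → go right; 26 > 25 → go right; 26 < 31 → go left. Place as left child of 31.
Insert 57: 57 < 62 → go left; 57 > 13 → go right; 57 > 23 → go right; 57 > 24 → go right; 57 > 25 → go right; 57 > 31 → go right; 57 > 33 → go right; 57 > 34 → go right; 57 > 35 → go right; 57 > 36 → go right; 57 > 40 → go right; 57 > 49 → go right. Place as right child of 49.
Insert 76: 76 > 62 → go right; 76 < 80 → go left; 76 > 72 → go right. Place as right child of 72.
Insert 70: 70 > 62 → go right; 70 < 80 → go left; 70 < 72 → go left; 70 > 66 → go right. Place as right child of 66.
Insert 78: 78 > 62 → go right; 78 < 80 → go left; 78 > 72 → go right; 78 > 76 → go right. Place as right child of 76.

Subtree rooted at 33 contains: 33, 34, 35, 36, 40, 38, 49, 57 — 8 nodes.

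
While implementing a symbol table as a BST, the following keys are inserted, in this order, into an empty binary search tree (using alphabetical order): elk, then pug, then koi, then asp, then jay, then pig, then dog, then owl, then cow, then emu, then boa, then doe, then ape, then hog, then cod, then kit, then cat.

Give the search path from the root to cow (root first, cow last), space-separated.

elk asp dog cow

Resulting structure (node: left, right):
  elk: L=asp, R=pug
  pug: L=koi, R=–
  koi: L=jay, R=pig
  asp: L=ape, R=dog
  jay: L=emu, R=kit
  pig: L=owl, R=–
  dog: L=cow, R=–
  owl: L=–, R=–
  cow: L=boa, R=doe
  emu: L=–, R=hog
  boa: L=–, R=cod
  doe: L=–, R=–
  ape: L=–, R=–
  hog: L=–, R=–
  cod: L=cat, R=–
  kit: L=–, R=–
  cat: L=–, R=–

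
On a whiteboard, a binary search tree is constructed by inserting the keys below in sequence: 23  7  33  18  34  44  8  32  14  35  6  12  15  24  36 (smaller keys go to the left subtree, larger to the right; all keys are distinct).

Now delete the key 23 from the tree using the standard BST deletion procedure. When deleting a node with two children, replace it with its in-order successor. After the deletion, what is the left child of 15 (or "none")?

23: root
7: left child of 23 (depth 1)
33: right child of 23 (depth 1)
18: right child of 7 (depth 2)
34: right child of 33 (depth 2)
44: right child of 34 (depth 3)
8: left child of 18 (depth 3)
32: left child of 33 (depth 2)
14: right child of 8 (depth 4)
35: left child of 44 (depth 4)
6: left child of 7 (depth 2)
12: left child of 14 (depth 5)
15: right child of 14 (depth 5)
24: left child of 32 (depth 3)
36: right child of 35 (depth 5)

Delete 23 (two children — replace with in-order successor).
After deletion, 15's left child: none.

none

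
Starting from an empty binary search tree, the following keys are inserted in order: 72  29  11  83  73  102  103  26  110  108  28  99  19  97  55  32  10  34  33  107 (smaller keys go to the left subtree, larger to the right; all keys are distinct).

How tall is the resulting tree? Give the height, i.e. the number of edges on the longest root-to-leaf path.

Resulting structure (node: left, right):
  72: L=29, R=83
  29: L=11, R=55
  11: L=10, R=26
  83: L=73, R=102
  73: L=–, R=–
  102: L=99, R=103
  103: L=–, R=110
  26: L=19, R=28
  110: L=108, R=–
  108: L=107, R=–
  28: L=–, R=–
  99: L=97, R=–
  19: L=–, R=–
  97: L=–, R=–
  55: L=32, R=–
  32: L=–, R=34
  10: L=–, R=–
  34: L=33, R=–
  33: L=–, R=–
  107: L=–, R=–

The deepest node is 107 at depth 6.

6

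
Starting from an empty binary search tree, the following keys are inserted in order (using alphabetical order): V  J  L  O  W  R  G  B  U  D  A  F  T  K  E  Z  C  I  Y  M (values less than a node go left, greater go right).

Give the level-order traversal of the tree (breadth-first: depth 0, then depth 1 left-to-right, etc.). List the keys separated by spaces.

V: root
J: left child of V (depth 1)
L: right child of J (depth 2)
O: right child of L (depth 3)
W: right child of V (depth 1)
R: right child of O (depth 4)
G: left child of J (depth 2)
B: left child of G (depth 3)
U: right child of R (depth 5)
D: right child of B (depth 4)
A: left child of B (depth 4)
F: right child of D (depth 5)
T: left child of U (depth 6)
K: left child of L (depth 3)
E: left child of F (depth 6)
Z: right child of W (depth 2)
C: left child of D (depth 5)
I: right child of G (depth 3)
Y: left child of Z (depth 3)
M: left child of O (depth 4)

V J W G L Z B I K O Y A D M R C F U E T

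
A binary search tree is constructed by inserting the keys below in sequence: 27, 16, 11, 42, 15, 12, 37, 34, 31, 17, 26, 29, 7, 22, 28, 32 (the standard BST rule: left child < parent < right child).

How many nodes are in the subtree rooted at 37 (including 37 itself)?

Insert 27: tree is empty, so 27 becomes the root.
Insert 16: 16 < 27 → go left. Place as left child of 27.
Insert 11: 11 < 27 → go left; 11 < 16 → go left. Place as left child of 16.
Insert 42: 42 > 27 → go right. Place as right child of 27.
Insert 15: 15 < 27 → go left; 15 < 16 → go left; 15 > 11 → go right. Place as right child of 11.
Insert 12: 12 < 27 → go left; 12 < 16 → go left; 12 > 11 → go right; 12 < 15 → go left. Place as left child of 15.
Insert 37: 37 > 27 → go right; 37 < 42 → go left. Place as left child of 42.
Insert 34: 34 > 27 → go right; 34 < 42 → go left; 34 < 37 → go left. Place as left child of 37.
Insert 31: 31 > 27 → go right; 31 < 42 → go left; 31 < 37 → go left; 31 < 34 → go left. Place as left child of 34.
Insert 17: 17 < 27 → go left; 17 > 16 → go right. Place as right child of 16.
Insert 26: 26 < 27 → go left; 26 > 16 → go right; 26 > 17 → go right. Place as right child of 17.
Insert 29: 29 > 27 → go right; 29 < 42 → go left; 29 < 37 → go left; 29 < 34 → go left; 29 < 31 → go left. Place as left child of 31.
Insert 7: 7 < 27 → go left; 7 < 16 → go left; 7 < 11 → go left. Place as left child of 11.
Insert 22: 22 < 27 → go left; 22 > 16 → go right; 22 > 17 → go right; 22 < 26 → go left. Place as left child of 26.
Insert 28: 28 > 27 → go right; 28 < 42 → go left; 28 < 37 → go left; 28 < 34 → go left; 28 < 31 → go left; 28 < 29 → go left. Place as left child of 29.
Insert 32: 32 > 27 → go right; 32 < 42 → go left; 32 < 37 → go left; 32 < 34 → go left; 32 > 31 → go right. Place as right child of 31.

Subtree rooted at 37 contains: 37, 34, 31, 29, 28, 32 — 6 nodes.

6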